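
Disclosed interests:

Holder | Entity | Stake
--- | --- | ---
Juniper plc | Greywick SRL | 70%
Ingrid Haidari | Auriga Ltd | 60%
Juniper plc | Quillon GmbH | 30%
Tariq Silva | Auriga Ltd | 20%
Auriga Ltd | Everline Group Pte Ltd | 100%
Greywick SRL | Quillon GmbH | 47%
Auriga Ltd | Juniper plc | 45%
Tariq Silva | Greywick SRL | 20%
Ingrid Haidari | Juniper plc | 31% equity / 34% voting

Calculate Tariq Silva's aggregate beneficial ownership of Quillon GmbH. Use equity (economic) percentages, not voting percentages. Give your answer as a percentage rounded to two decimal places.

Tariq reaches Quillon along 3 paths.
Via Auriga → Juniper: 20% × 45% × 30% = 2.7%.
Via Greywick: 20% × 47% = 9.4%.
Via Auriga → Juniper → Greywick: 20% × 45% × 70% × 47% = 2.961%.
Total: 2.7% + 9.4% + 2.961% = 15.061%.
Rounded: 15.06%.

15.06%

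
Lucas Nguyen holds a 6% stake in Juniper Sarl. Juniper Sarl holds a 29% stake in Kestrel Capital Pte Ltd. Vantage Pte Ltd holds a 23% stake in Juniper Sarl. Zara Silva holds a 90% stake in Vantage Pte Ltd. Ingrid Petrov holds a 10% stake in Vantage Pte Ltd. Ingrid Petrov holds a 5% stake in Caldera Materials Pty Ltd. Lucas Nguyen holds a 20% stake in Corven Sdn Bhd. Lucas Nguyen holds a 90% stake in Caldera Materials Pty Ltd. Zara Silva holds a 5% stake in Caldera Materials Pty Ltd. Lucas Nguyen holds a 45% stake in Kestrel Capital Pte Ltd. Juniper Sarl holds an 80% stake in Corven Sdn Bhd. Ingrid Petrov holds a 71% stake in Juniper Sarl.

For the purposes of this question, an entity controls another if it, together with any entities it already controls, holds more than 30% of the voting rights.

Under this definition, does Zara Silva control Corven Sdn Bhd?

Zara holds 90% of Vantage, so Zara controls Vantage.
Neither Zara nor any entity Zara controls holds any voting interest in Corven.
So Zara does not control Corven.

No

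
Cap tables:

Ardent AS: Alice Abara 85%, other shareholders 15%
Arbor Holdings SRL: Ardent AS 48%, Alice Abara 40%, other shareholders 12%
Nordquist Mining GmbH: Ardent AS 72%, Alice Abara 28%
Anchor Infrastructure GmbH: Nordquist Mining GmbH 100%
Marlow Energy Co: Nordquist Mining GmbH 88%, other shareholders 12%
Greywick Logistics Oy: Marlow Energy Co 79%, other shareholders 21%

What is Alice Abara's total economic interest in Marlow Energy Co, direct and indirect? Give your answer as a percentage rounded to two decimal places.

78.50%

Alice reaches Marlow along 2 paths.
Via Ardent → Nordquist: 85% × 72% × 88% = 53.856%.
Via Nordquist: 28% × 88% = 24.64%.
Total: 53.856% + 24.64% = 78.496%.
Rounded: 78.50%.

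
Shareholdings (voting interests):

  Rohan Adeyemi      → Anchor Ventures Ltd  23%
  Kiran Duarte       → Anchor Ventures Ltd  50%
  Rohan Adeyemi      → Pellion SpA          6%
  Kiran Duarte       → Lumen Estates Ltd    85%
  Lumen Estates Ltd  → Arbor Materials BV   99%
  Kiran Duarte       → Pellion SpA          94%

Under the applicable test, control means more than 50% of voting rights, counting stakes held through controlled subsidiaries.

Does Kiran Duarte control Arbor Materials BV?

Yes

Kiran holds 85% of Lumen, so Kiran controls Lumen.
Lumen holds 99% of Arbor, so Kiran controls Arbor.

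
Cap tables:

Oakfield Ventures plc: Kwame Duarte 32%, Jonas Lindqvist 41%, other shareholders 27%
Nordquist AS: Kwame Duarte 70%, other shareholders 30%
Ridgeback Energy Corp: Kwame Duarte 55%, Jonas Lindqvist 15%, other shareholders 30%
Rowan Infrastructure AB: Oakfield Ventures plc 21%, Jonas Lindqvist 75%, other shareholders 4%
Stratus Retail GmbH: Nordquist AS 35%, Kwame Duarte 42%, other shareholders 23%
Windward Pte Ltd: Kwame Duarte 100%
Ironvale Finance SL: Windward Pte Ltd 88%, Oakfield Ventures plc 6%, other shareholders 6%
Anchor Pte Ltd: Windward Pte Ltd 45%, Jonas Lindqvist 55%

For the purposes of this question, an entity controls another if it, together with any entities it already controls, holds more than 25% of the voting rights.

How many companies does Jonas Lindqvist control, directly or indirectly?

Jonas holds 41% of Oakfield, so Jonas controls Oakfield.
Oakfield and Jonas together hold 21% + 75% = 96% of Rowan, so Jonas controls Rowan.
Jonas holds 55% of Anchor, so Jonas controls Anchor.
No other company's threshold is met.
Jonas controls 3 companies.

3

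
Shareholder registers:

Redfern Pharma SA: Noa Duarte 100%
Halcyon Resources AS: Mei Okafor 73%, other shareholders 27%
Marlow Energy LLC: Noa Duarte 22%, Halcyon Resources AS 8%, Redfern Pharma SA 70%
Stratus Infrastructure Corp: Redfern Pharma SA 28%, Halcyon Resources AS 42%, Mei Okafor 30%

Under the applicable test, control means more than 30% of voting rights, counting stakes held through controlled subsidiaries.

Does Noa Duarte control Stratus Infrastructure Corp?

Noa holds 100% of Redfern, so Noa controls Redfern.
Noa and Redfern together hold 22% + 70% = 92% of Marlow, so Noa controls Marlow.
In Stratus, Noa's side holds only 28%, not > 30%.
So Noa does not control Stratus.

No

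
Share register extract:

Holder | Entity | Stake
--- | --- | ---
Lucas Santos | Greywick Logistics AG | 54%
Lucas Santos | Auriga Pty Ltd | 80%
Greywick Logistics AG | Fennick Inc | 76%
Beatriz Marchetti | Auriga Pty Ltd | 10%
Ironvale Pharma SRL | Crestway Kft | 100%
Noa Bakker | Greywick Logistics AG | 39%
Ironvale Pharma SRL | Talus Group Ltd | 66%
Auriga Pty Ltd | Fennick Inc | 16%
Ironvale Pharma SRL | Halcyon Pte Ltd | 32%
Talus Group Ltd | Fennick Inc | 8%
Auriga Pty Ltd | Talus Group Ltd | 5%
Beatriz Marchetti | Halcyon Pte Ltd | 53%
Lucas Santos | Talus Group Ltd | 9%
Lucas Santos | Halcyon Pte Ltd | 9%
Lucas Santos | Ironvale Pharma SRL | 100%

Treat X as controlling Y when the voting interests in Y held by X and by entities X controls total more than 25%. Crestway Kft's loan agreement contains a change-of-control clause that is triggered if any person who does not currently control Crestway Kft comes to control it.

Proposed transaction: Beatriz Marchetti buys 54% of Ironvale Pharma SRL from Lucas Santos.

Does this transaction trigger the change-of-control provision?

The purchase adds only to Beatriz's holdings (Lucas's stake shrinks), so Beatriz is the only person who could newly come to control Crestway.
Beatriz holds 53% of Halcyon, so Beatriz controls Halcyon.
Neither Beatriz nor any entity Beatriz controls holds any voting interest in Crestway.
So before the transaction, Beatriz does not control Crestway.
After the purchase, Beatriz holds 54% of Ironvale directly, and Lucas's stake falls to 46%.
Beatriz holds 54% of Ironvale, so Beatriz controls Ironvale.
Ironvale holds 100% of Crestway, so Beatriz controls Crestway.
Beatriz did not control Crestway before and does after, so the clause is triggered.

Yes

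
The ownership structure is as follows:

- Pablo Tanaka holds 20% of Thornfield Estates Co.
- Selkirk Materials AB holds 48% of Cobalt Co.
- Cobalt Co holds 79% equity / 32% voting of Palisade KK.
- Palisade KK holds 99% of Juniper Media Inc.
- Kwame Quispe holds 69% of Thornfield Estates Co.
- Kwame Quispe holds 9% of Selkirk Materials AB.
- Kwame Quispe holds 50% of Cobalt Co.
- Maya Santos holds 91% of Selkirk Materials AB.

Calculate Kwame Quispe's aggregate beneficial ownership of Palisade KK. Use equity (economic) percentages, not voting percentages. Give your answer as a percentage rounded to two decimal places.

Kwame reaches Palisade along 2 paths.
Via Cobalt: 50% × 79% = 39.5%.
Via Selkirk → Cobalt: 9% × 48% × 79% = 3.4128%.
Total: 39.5% + 3.4128% = 42.9128%.
Rounded: 42.91%.

42.91%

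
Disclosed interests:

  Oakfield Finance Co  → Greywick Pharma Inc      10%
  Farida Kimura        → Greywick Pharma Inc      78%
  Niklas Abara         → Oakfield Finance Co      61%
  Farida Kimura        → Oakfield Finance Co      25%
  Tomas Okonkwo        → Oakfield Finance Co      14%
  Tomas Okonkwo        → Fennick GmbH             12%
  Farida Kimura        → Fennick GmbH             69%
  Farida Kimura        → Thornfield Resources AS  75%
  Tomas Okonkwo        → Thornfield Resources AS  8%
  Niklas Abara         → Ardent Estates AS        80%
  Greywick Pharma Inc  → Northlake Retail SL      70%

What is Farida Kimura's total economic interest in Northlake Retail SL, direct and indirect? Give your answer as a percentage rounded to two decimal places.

Farida reaches Northlake along 2 paths.
Via Greywick: 78% × 70% = 54.6%.
Via Oakfield → Greywick: 25% × 10% × 70% = 1.75%.
Total: 54.6% + 1.75% = 56.35%.

56.35%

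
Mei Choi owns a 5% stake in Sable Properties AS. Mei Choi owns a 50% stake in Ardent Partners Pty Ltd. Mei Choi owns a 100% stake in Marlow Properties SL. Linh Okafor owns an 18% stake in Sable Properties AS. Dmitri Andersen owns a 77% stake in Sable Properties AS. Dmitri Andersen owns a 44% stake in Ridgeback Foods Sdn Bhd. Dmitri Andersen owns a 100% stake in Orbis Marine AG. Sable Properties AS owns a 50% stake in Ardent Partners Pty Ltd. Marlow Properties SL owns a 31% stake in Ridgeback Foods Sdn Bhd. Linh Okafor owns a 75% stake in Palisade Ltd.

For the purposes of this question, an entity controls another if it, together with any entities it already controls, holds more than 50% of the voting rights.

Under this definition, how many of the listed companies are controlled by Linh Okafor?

Linh holds 75% of Palisade, so Linh controls Palisade.
No other company's threshold is met.
Linh controls 1 company.

1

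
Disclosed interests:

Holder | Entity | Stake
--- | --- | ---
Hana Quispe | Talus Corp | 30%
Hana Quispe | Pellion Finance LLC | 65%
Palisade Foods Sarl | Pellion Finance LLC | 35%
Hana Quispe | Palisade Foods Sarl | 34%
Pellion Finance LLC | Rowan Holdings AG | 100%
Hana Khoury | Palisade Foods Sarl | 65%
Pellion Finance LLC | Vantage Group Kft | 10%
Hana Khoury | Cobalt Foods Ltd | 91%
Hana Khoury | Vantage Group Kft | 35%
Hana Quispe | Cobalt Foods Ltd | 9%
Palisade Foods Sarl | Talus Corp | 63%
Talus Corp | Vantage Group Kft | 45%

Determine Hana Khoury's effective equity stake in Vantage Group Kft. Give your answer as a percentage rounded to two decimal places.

Hana Khoury reaches Vantage along 3 paths.
Direct stake: 35% = 35%.
Via Palisade → Talus: 65% × 63% × 45% = 18.4275%.
Via Palisade → Pellion: 65% × 35% × 10% = 2.275%.
Total: 35% + 18.4275% + 2.275% = 55.7025%.
Rounded: 55.70%.

55.70%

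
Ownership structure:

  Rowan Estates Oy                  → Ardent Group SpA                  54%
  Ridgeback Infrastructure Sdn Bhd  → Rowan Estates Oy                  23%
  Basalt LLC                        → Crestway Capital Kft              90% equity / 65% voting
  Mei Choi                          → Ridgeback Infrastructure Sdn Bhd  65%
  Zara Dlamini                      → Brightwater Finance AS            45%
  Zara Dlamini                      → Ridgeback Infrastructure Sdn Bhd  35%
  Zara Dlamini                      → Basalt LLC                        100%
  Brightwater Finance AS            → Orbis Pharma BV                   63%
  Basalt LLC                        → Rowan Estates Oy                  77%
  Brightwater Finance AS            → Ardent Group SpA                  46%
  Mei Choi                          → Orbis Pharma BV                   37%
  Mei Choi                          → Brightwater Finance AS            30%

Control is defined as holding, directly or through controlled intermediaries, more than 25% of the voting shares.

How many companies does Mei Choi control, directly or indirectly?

4

Mei holds 30% of Brightwater, so Mei controls Brightwater.
Mei holds 65% of Ridgeback, so Mei controls Ridgeback.
Mei and Brightwater together hold 37% + 63% = 100% of Orbis, so Mei controls Orbis.
Brightwater holds 46% of Ardent, so Mei controls Ardent.
No other company's threshold is met.
Mei controls 4 companies.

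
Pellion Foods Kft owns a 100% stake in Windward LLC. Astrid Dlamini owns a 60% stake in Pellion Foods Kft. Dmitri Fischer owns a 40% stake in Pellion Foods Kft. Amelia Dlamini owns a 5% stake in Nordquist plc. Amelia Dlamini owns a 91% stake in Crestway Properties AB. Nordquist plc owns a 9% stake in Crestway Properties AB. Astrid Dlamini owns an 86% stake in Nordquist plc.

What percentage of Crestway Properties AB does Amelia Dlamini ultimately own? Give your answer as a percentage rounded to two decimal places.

91.45%

Amelia reaches Crestway along 2 paths.
Via Nordquist: 5% × 9% = 0.45%.
Direct stake: 91% = 91%.
Total: 0.45% + 91% = 91.45%.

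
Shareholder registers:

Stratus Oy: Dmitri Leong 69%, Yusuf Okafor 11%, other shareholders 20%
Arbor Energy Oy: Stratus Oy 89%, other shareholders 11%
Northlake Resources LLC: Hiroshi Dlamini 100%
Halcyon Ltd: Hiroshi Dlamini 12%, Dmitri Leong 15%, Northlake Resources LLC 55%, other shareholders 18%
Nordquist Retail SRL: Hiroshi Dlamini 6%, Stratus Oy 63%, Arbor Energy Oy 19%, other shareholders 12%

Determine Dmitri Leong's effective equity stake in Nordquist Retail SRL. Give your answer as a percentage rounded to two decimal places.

Dmitri reaches Nordquist along 2 paths.
Via Stratus: 69% × 63% = 43.47%.
Via Stratus → Arbor: 69% × 89% × 19% = 11.6679%.
Total: 43.47% + 11.6679% = 55.1379%.
Rounded: 55.14%.

55.14%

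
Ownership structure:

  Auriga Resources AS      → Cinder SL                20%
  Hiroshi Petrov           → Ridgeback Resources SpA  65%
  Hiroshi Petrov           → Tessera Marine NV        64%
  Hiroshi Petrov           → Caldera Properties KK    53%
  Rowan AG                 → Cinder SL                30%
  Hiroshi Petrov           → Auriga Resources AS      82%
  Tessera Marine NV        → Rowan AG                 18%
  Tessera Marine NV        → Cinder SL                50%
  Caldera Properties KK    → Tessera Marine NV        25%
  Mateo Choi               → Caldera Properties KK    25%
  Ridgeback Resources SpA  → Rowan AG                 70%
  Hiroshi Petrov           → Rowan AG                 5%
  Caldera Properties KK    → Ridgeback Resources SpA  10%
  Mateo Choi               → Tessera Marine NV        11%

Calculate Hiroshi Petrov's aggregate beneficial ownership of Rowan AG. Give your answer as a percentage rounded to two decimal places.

Hiroshi reaches Rowan along 5 paths.
Direct stake: 5% = 5%.
Via Tessera: 64% × 18% = 11.52%.
Via Caldera → Tessera: 53% × 25% × 18% = 2.385%.
Via Ridgeback: 65% × 70% = 45.5%.
Via Caldera → Ridgeback: 53% × 10% × 70% = 3.71%.
Total: 5% + 11.52% + 2.385% + 45.5% + 3.71% = 68.115%.
Rounded: 68.12%.

68.12%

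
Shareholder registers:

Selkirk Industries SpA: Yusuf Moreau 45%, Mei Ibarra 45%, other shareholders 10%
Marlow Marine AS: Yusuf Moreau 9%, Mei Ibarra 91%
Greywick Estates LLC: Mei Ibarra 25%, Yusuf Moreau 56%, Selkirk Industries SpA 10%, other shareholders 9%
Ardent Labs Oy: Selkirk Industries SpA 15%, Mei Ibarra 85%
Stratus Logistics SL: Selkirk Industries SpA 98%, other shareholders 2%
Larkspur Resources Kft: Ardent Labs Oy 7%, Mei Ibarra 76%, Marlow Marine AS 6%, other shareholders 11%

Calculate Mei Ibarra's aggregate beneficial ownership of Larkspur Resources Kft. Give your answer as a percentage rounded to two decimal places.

87.88%

Mei reaches Larkspur along 4 paths.
Via Selkirk → Ardent: 45% × 15% × 7% = 0.4725%.
Via Ardent: 85% × 7% = 5.95%.
Direct stake: 76% = 76%.
Via Marlow: 91% × 6% = 5.46%.
Total: 0.4725% + 5.95% + 76% + 5.46% = 87.8825%.
Rounded: 87.88%.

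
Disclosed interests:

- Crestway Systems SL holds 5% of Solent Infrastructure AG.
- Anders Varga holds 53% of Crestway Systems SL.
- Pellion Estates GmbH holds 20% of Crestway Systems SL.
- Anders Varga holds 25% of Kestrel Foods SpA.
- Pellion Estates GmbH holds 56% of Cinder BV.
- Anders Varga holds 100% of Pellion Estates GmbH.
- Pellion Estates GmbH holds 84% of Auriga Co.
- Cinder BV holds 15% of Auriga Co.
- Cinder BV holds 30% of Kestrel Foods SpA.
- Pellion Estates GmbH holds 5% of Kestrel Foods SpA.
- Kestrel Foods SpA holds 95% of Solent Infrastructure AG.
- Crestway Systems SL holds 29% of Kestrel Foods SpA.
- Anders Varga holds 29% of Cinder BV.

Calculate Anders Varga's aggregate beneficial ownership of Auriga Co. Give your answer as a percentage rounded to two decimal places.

Anders reaches Auriga along 3 paths.
Via Pellion: 100% × 84% = 84%.
Via Cinder: 29% × 15% = 4.35%.
Via Pellion → Cinder: 100% × 56% × 15% = 8.4%.
Total: 84% + 4.35% + 8.4% = 96.75%.

96.75%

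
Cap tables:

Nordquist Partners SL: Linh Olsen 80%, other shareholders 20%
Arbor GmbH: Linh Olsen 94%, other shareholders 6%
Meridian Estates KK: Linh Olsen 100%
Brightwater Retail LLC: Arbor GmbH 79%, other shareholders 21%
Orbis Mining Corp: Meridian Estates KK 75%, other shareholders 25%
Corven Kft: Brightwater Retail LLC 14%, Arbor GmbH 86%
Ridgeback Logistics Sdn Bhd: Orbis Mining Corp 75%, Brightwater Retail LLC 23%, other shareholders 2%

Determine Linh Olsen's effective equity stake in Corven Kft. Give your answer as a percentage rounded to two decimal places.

Linh reaches Corven along 2 paths.
Via Arbor → Brightwater: 94% × 79% × 14% = 10.3964%.
Via Arbor: 94% × 86% = 80.84%.
Total: 10.3964% + 80.84% = 91.2364%.
Rounded: 91.24%.

91.24%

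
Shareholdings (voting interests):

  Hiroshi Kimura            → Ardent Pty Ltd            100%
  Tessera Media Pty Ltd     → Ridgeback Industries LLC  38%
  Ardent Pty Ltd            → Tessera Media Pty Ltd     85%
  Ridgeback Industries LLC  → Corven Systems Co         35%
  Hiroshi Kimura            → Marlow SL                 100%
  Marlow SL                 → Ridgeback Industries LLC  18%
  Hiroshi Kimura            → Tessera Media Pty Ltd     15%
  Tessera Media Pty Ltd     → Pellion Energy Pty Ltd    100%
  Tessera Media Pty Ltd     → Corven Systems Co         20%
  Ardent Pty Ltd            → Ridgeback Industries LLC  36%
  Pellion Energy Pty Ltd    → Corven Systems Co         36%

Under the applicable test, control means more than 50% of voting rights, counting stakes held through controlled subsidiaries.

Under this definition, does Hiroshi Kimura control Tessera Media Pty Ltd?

Yes

Hiroshi holds 100% of Ardent, so Hiroshi controls Ardent.
Hiroshi and Ardent together hold 15% + 85% = 100% of Tessera, so Hiroshi controls Tessera.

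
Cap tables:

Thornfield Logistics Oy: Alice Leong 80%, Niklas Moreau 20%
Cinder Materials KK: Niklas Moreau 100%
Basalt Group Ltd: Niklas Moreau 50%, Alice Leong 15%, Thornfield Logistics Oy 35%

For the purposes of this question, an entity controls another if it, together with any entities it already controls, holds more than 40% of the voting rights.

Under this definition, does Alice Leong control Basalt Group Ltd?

Yes

Alice holds 80% of Thornfield, so Alice controls Thornfield.
Alice and Thornfield together hold 15% + 35% = 50% of Basalt, so Alice controls Basalt.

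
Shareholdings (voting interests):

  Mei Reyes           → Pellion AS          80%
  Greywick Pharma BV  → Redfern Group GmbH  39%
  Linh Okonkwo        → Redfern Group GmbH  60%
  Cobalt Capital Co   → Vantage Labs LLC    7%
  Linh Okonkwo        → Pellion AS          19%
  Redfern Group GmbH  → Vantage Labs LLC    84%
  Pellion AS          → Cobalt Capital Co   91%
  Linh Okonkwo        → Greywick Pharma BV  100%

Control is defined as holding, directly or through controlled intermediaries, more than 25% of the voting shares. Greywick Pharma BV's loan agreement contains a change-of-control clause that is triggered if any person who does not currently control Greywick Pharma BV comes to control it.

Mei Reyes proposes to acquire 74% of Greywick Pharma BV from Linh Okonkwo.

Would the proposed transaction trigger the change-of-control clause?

Yes

The purchase adds only to Mei's holdings (Linh's stake shrinks), so Mei is the only person who could newly come to control Greywick.
Mei holds 80% of Pellion, so Mei controls Pellion.
Pellion holds 91% of Cobalt, so Mei controls Cobalt.
Neither Mei nor any entity Mei controls holds any voting interest in Greywick.
So before the transaction, Mei does not control Greywick.
After the purchase, Mei holds 74% of Greywick directly, and Linh's stake falls to 26%.
Mei holds 74% of Greywick, so Mei controls Greywick.
Mei did not control Greywick before and does after, so the clause is triggered.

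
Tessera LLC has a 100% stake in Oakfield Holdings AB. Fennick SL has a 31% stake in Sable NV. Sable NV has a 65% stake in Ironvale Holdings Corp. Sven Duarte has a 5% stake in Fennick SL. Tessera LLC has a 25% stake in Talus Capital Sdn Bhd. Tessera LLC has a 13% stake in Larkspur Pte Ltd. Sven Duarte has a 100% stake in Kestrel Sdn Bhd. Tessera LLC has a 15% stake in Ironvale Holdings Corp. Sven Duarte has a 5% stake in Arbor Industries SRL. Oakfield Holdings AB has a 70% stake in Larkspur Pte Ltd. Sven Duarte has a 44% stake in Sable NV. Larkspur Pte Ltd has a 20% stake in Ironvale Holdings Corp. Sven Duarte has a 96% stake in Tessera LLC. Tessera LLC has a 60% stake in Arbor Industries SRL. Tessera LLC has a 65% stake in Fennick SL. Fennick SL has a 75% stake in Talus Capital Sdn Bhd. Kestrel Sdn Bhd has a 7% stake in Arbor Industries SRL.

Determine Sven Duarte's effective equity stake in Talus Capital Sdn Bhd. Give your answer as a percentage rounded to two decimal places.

Sven reaches Talus along 3 paths.
Via Tessera: 96% × 25% = 24%.
Via Tessera → Fennick: 96% × 65% × 75% = 46.8%.
Via Fennick: 5% × 75% = 3.75%.
Total: 24% + 46.8% + 3.75% = 74.55%.

74.55%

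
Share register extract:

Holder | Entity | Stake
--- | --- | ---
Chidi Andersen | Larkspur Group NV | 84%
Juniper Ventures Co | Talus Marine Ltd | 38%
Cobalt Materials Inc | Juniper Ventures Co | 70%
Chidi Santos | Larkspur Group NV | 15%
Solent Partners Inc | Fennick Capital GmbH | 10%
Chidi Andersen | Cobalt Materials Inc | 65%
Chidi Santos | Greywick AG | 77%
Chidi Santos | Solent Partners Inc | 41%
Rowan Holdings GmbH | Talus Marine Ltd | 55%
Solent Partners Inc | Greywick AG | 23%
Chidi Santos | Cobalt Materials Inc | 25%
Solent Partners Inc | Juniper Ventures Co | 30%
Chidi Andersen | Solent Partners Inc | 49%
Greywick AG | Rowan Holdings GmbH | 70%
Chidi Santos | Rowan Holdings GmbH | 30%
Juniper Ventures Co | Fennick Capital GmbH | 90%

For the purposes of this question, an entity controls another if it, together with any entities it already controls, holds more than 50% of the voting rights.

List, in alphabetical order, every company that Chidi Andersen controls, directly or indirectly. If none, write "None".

Cobalt Materials Inc, Fennick Capital GmbH, Juniper Ventures Co, Larkspur Group NV

Chidi Andersen holds 65% of Cobalt, so Chidi Andersen controls Cobalt.
Cobalt holds 70% of Juniper, so Chidi Andersen controls Juniper.
Chidi Andersen holds 84% of Larkspur, so Chidi Andersen controls Larkspur.
Juniper holds 90% of Fennick, so Chidi Andersen controls Fennick.
No other company's threshold is met.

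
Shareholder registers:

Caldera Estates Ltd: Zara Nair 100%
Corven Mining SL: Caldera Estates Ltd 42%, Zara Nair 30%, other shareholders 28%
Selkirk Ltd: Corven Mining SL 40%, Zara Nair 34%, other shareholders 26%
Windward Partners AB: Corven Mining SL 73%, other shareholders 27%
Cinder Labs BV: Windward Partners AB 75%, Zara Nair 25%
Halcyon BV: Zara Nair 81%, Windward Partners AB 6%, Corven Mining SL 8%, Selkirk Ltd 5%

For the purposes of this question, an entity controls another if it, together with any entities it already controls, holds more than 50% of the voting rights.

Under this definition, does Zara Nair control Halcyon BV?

Zara holds 100% of Caldera, so Zara controls Caldera.
Caldera and Zara together hold 42% + 30% = 72% of Corven, so Zara controls Corven.
Corven holds 73% of Windward, so Zara controls Windward.
Corven and Zara together hold 40% + 34% = 74% of Selkirk, so Zara controls Selkirk.
Zara and Windward and Corven and Selkirk together hold 81% + 6% + 8% + 5% = 100% of Halcyon, so Zara controls Halcyon.

Yes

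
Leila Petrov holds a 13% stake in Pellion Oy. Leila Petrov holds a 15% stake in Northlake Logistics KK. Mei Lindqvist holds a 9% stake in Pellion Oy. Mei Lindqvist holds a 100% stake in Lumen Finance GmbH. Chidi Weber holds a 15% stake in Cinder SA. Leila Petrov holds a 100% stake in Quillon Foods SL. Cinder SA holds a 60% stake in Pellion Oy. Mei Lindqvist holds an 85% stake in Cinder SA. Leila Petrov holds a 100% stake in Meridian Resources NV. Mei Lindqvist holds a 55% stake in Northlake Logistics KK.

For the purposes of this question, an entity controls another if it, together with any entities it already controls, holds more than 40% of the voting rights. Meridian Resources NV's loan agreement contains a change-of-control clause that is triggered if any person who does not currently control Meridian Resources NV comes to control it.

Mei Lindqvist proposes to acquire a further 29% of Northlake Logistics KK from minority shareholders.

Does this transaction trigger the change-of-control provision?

The purchase changes only Mei's holdings, so Mei is the only person who could newly come to control Meridian.
Mei holds 85% of Cinder, so Mei controls Cinder.
Mei holds 55% of Northlake, so Mei controls Northlake.
Cinder and Mei together hold 60% + 9% = 69% of Pellion, so Mei controls Pellion.
Mei holds 100% of Lumen, so Mei controls Lumen.
Neither Mei nor any entity Mei controls holds any voting interest in Meridian.
So before the transaction, Mei does not control Meridian.
After the purchase, Mei's direct stake in Northlake rises to 55% + 29% = 84%.
Mei holds 84% of Northlake, so Mei controls Northlake.
After the transaction, neither Mei nor any entity Mei controls holds a voting interest in Meridian, so Mei still does not control it.
No new person acquires control, so the clause is not triggered.

No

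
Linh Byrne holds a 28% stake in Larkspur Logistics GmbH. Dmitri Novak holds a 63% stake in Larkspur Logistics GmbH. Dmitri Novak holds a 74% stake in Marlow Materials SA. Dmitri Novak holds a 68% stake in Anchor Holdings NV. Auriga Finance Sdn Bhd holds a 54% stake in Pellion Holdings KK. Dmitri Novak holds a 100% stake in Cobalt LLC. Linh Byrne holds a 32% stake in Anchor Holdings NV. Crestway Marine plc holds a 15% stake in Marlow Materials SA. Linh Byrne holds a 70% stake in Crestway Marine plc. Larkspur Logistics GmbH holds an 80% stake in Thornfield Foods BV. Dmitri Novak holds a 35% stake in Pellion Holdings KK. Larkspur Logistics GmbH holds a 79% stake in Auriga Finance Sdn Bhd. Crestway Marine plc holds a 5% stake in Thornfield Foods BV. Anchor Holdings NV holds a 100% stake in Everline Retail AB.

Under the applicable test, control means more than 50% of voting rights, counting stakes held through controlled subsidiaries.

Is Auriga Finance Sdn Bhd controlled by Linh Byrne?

Linh holds 70% of Crestway, so Linh controls Crestway.
Neither Linh nor any entity Linh controls holds any voting interest in Auriga.
So Linh does not control Auriga.

No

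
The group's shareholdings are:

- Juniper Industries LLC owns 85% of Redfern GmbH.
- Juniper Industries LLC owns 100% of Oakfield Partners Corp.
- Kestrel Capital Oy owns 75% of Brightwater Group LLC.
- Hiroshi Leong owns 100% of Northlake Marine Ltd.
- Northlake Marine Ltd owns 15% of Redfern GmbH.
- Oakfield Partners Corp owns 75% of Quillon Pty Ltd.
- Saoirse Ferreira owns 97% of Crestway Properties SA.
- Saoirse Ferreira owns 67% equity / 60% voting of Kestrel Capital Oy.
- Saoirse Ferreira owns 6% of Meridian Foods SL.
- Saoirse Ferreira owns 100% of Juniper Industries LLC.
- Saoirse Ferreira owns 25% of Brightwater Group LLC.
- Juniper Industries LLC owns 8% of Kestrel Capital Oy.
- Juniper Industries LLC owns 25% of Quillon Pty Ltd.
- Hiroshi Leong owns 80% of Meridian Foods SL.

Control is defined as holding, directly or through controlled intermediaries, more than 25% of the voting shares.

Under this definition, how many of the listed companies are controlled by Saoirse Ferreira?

7

Saoirse holds 97% of Crestway, so Saoirse controls Crestway.
Saoirse holds 100% of Juniper, so Saoirse controls Juniper.
Juniper holds 100% of Oakfield, so Saoirse controls Oakfield.
Saoirse and Juniper together hold 60% + 8% = 68% of Kestrel, so Saoirse controls Kestrel.
Kestrel and Saoirse together hold 75% + 25% = 100% of Brightwater, so Saoirse controls Brightwater.
Juniper holds 85% of Redfern, so Saoirse controls Redfern.
Juniper and Oakfield together hold 25% + 75% = 100% of Quillon, so Saoirse controls Quillon.
No other company's threshold is met.
Saoirse controls 7 companies.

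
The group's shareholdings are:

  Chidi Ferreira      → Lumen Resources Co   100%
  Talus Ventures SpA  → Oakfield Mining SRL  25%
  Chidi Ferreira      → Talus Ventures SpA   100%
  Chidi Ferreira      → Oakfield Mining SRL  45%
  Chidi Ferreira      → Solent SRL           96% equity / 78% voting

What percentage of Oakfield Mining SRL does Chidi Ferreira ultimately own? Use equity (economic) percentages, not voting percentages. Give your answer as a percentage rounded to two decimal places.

70.00%

Chidi reaches Oakfield along 2 paths.
Direct stake: 45% = 45%.
Via Talus: 100% × 25% = 25%.
Total: 45% + 25% = 70%.
Rounded: 70.00%.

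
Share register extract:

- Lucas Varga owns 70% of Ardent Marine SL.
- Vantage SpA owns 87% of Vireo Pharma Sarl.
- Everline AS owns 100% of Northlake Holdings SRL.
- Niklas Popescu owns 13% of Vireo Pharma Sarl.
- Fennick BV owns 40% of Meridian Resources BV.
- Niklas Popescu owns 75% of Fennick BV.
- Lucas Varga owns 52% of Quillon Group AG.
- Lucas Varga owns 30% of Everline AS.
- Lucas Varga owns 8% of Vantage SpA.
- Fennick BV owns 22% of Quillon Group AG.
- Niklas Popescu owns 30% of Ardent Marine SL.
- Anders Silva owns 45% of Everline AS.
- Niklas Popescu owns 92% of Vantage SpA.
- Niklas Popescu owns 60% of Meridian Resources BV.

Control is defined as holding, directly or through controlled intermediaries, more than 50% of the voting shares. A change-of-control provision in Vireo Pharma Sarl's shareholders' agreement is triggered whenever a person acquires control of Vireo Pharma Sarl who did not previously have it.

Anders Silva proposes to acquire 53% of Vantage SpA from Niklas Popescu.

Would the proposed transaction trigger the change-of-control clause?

The purchase adds only to Anders's holdings (Niklas's stake shrinks), so Anders is the only person who could newly come to control Vireo.
Anders's largest direct stake is 45% in Everline, which does not meet the threshold, so Anders controls no company.
Neither Anders nor any entity Anders controls holds any voting interest in Vireo.
So before the transaction, Anders does not control Vireo.
After the purchase, Anders holds 53% of Vantage directly, and Niklas's stake falls to 39%.
Anders holds 53% of Vantage, so Anders controls Vantage.
Vantage holds 87% of Vireo, so Anders controls Vireo.
Anders did not control Vireo before and does after, so the clause is triggered.

Yes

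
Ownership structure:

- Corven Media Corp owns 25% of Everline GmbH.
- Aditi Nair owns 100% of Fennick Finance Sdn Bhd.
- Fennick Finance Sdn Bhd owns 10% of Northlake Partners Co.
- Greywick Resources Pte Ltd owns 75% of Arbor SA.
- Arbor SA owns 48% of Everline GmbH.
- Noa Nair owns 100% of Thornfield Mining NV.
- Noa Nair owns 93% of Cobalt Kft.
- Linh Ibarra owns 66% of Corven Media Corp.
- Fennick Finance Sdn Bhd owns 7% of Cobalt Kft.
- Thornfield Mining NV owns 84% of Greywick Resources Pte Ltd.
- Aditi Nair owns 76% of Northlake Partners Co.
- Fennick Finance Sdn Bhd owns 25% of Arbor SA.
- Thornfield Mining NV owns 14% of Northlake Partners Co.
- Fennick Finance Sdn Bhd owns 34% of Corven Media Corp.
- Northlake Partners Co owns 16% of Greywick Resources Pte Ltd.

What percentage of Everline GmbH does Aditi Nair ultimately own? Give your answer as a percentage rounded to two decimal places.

25.45%

Aditi reaches Everline along 4 paths.
Via Fennick → Corven: 100% × 34% × 25% = 8.5%.
Via Fennick → Arbor: 100% × 25% × 48% = 12%.
Via Northlake → Greywick → Arbor: 76% × 16% × 75% × 48% = 4.3776%.
Via Fennick → Northlake → Greywick → Arbor: 100% × 10% × 16% × 75% × 48% = 0.576%.
Total: 8.5% + 12% + 4.3776% + 0.576% = 25.4536%.
Rounded: 25.45%.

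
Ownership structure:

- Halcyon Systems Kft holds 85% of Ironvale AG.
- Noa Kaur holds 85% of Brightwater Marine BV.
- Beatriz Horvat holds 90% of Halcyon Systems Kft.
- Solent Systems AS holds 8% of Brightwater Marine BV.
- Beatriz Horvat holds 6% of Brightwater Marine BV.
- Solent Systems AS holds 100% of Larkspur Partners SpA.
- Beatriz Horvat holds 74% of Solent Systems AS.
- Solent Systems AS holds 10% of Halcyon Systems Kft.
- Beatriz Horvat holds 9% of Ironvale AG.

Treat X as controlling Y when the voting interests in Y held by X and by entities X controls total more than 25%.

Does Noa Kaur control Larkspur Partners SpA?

No

Noa holds 85% of Brightwater, so Noa controls Brightwater.
Neither Noa nor any entity Noa controls holds any voting interest in Larkspur.
So Noa does not control Larkspur.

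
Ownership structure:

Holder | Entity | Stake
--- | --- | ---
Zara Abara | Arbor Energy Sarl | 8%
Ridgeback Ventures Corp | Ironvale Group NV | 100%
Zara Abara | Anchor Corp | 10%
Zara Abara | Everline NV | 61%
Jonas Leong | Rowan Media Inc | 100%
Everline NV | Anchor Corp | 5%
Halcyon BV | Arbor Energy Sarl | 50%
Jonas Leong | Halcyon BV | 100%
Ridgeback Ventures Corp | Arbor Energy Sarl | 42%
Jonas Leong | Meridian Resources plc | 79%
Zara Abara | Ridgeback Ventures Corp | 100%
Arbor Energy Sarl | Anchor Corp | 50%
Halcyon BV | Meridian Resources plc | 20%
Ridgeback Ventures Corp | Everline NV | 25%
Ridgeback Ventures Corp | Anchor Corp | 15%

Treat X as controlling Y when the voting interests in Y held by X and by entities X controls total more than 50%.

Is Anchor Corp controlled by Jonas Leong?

Jonas holds 100% of Halcyon, so Jonas controls Halcyon.
Halcyon and Jonas together hold 20% + 79% = 99% of Meridian, so Jonas controls Meridian.
Jonas holds 100% of Rowan, so Jonas controls Rowan.
Neither Jonas nor any entity Jonas controls holds any voting interest in Anchor.
So Jonas does not control Anchor.

No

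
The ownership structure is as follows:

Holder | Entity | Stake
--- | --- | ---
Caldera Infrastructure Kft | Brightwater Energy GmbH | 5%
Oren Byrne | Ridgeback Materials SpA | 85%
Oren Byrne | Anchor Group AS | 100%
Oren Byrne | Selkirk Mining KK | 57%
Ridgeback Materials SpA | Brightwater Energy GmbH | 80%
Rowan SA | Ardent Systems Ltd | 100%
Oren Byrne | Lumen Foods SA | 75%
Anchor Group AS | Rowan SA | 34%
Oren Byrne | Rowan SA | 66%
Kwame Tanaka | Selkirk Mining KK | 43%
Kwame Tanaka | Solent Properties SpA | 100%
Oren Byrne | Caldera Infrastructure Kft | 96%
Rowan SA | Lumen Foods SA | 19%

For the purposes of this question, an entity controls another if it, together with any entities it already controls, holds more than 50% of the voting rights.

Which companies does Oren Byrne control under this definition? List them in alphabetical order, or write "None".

Anchor Group AS, Ardent Systems Ltd, Brightwater Energy GmbH, Caldera Infrastructure Kft, Lumen Foods SA, Ridgeback Materials SpA, Rowan SA, Selkirk Mining KK

Oren holds 96% of Caldera, so Oren controls Caldera.
Oren holds 85% of Ridgeback, so Oren controls Ridgeback.
Oren holds 100% of Anchor, so Oren controls Anchor.
Caldera and Ridgeback together hold 5% + 80% = 85% of Brightwater, so Oren controls Brightwater.
Oren holds 57% of Selkirk, so Oren controls Selkirk.
Oren and Anchor together hold 66% + 34% = 100% of Rowan, so Oren controls Rowan.
Rowan holds 100% of Ardent, so Oren controls Ardent.
Oren and Rowan together hold 75% + 19% = 94% of Lumen, so Oren controls Lumen.
No other company's threshold is met.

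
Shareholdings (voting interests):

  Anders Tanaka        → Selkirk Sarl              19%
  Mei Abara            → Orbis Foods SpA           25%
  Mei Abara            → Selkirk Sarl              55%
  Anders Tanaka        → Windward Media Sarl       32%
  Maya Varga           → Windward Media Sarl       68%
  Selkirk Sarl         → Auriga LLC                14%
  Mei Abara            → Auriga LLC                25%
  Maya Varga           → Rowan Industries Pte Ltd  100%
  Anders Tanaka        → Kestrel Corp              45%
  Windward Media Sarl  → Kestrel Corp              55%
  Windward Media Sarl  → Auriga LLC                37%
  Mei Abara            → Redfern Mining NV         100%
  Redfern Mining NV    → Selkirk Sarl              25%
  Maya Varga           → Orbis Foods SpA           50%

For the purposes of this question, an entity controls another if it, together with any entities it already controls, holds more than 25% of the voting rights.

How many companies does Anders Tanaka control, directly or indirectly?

Anders holds 32% of Windward, so Anders controls Windward.
Windward holds 37% of Auriga, so Anders controls Auriga.
Windward and Anders together hold 55% + 45% = 100% of Kestrel, so Anders controls Kestrel.
No other company's threshold is met.
Anders controls 3 companies.

3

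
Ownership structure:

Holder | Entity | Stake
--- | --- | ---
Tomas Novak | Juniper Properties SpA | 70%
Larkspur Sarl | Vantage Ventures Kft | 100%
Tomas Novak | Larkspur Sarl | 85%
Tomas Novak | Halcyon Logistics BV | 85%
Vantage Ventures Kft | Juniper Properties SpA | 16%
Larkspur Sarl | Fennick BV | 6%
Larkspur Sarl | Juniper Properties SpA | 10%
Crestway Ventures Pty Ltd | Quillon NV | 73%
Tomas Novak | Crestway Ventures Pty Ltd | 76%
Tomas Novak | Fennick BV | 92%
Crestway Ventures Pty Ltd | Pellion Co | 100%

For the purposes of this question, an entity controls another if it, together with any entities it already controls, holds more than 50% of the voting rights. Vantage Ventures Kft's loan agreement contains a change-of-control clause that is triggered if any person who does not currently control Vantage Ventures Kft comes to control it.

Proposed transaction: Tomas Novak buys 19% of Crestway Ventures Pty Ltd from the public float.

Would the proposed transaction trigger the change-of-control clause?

No

The purchase changes only Tomas's holdings, so Tomas is the only person who could newly come to control Vantage.
Tomas holds 85% of Larkspur, so Tomas controls Larkspur.
Larkspur holds 100% of Vantage, so Tomas controls Vantage.
So Tomas already controls Vantage before the transaction.
After the purchase, Tomas's direct stake in Crestway rises to 76% + 19% = 95%.
Tomas controlled Vantage already, so this is not a new person acquiring control; every other person's position is unchanged or reduced.
No new person acquires control, so the clause is not triggered.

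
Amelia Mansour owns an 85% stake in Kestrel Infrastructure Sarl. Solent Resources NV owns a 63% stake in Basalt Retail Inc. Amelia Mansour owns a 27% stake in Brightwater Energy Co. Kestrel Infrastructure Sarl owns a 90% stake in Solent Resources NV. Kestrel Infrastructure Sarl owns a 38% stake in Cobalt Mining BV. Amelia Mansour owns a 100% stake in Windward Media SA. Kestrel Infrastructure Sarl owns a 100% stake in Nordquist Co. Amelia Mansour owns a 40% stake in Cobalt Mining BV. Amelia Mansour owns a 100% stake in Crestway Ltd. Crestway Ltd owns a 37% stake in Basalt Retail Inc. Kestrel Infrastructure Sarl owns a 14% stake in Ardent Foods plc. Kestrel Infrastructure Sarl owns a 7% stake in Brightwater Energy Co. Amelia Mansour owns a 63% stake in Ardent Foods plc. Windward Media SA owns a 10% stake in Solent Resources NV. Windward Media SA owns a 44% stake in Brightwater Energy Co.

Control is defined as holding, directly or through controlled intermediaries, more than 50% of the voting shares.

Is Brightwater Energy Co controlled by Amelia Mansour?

Yes

Amelia holds 100% of Windward, so Amelia controls Windward.
Amelia holds 85% of Kestrel, so Amelia controls Kestrel.
Amelia and Windward and Kestrel together hold 27% + 44% + 7% = 78% of Brightwater, so Amelia controls Brightwater.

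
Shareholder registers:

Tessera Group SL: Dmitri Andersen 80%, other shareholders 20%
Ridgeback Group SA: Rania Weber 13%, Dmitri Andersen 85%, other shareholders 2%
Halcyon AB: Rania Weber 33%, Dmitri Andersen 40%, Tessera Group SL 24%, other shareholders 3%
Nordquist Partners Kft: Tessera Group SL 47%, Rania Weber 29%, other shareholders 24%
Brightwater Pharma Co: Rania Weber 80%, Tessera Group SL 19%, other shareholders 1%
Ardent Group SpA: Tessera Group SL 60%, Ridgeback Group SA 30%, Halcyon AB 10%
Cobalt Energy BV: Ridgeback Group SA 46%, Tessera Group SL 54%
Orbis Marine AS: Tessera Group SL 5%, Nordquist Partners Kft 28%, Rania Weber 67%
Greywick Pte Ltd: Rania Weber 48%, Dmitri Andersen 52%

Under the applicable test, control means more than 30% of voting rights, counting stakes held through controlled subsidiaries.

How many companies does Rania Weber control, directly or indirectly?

Rania holds 33% of Halcyon, so Rania controls Halcyon.
Rania holds 80% of Brightwater, so Rania controls Brightwater.
Rania holds 67% of Orbis, so Rania controls Orbis.
Rania holds 48% of Greywick, so Rania controls Greywick.
No other company's threshold is met.
Rania controls 4 companies.

4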